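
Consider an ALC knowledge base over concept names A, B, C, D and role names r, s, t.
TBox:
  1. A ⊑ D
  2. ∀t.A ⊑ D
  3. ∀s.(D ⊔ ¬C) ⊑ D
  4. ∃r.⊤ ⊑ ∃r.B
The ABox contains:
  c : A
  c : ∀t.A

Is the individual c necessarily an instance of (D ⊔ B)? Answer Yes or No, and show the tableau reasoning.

1. c : (D ⊔ B)?  L(c) = {A, ∀t.A} ∪ {(¬D ⊓ ¬B)}
   clash {D, ¬D} at c — c ∈ (D ⊔ B)
2. Hence c : (D ⊔ B): entailed.

Yes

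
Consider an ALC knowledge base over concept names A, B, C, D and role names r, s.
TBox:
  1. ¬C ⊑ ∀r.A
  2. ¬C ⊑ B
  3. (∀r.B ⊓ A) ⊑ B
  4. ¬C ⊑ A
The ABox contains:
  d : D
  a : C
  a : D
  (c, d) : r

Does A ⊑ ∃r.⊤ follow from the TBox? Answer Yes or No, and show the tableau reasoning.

1. A ⊑ ∃r.⊤  ⇔  (A ⊓ ∀r.⊥) unsat w.r.t. T
   open: L(x₀) ⊇ {A, B, C, ∀r.⊥}
2. Hence A ⊑ ∃r.⊤: not entailed.

No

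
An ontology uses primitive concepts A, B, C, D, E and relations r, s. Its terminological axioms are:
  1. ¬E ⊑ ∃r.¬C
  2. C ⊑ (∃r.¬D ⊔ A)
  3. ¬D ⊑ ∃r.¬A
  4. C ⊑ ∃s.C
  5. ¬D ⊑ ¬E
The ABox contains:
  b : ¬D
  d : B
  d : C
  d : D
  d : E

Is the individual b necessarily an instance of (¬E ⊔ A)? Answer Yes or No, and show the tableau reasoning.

Yes

1. b : (¬E ⊔ A)?  L(b) = {¬D} ∪ {(E ⊓ ¬A)}
   clash {E, ¬E} at b — b ∈ (¬E ⊔ A)
2. Hence b : (¬E ⊔ A): entailed.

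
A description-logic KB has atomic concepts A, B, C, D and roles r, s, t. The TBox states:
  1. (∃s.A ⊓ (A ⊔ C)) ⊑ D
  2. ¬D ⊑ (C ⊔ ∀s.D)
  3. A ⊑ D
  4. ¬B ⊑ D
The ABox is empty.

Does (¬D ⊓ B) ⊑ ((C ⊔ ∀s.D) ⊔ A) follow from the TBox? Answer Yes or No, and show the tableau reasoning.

1. (¬D ⊓ B) ⊑ ((C ⊔ ∀s.D) ⊔ A)  ⇔  ((¬D ⊓ B) ⊓ ((¬C ⊓ ∃s.¬D) ⊓ ¬A)) unsat w.r.t. T
   all branches close; clash {D, ¬D} at x₀
2. Hence (¬D ⊓ B) ⊑ ((C ⊔ ∀s.D) ⊔ A): entailed.

Yes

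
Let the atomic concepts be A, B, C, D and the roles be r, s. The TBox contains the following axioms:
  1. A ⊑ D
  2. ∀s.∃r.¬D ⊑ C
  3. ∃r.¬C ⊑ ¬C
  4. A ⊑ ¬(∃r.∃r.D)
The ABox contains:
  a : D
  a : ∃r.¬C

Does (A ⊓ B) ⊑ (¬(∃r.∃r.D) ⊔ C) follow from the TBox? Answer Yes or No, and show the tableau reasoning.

Yes

1. (A ⊓ B) ⊑ (¬(∃r.∃r.D) ⊔ C)  ⇔  ((A ⊓ B) ⊓ (∃r.∃r.D ⊓ ¬C)) unsat w.r.t. T
   all branches close; clash {C, ¬C} at x₀
2. Hence (A ⊓ B) ⊑ (¬(∃r.∃r.D) ⊔ C): entailed.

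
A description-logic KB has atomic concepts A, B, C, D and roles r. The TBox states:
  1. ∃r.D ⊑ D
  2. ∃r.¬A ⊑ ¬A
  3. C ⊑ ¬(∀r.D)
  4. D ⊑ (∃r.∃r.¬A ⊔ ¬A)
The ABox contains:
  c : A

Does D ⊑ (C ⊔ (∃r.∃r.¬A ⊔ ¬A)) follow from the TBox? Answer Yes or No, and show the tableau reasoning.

Yes

1. D ⊑ (C ⊔ (∃r.∃r.¬A ⊔ ¬A))  ⇔  (D ⊓ (¬C ⊓ (∀r.∀r.A ⊓ A))) unsat w.r.t. T
   all branches close; clash {A, ¬A} at x₀
2. Hence D ⊑ (C ⊔ (∃r.∃r.¬A ⊔ ¬A)): entailed.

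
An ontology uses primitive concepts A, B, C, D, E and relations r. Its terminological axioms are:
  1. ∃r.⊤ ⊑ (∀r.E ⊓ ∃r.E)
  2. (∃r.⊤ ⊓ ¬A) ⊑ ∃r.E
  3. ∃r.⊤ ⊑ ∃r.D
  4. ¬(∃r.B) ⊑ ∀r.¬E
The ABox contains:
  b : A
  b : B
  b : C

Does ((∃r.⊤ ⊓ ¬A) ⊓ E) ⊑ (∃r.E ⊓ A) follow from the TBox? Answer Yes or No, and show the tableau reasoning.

No

1. ((∃r.⊤ ⊓ ¬A) ⊓ E) ⊑ (∃r.E ⊓ A)  ⇔  (((∃r.⊤ ⊓ ¬A) ⊓ E) ⊓ (∀r.¬E ⊔ ¬A)) unsat w.r.t. T
   apply at x₀: ∃r.⊤⊑(∀r.E ⊓ ∃r.E); (∃r.⊤ ⊓ ¬A)⊑∃r.E; ∃r.⊤⊑∃r.D
   open: L(x₀) ⊇ {E, ¬A, ∀r.E, ∃r.B, ∃r.D, …} (+ ∃-successors)
2. Hence ((∃r.⊤ ⊓ ¬A) ⊓ E) ⊑ (∃r.E ⊓ A): not entailed.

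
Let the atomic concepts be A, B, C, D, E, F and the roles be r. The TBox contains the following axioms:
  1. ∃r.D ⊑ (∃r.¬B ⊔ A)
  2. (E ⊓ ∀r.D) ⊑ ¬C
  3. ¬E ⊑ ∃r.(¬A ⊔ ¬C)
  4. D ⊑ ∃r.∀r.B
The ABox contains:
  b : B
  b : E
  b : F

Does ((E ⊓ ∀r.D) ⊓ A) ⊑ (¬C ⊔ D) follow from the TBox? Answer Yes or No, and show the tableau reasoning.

Yes

1. ((E ⊓ ∀r.D) ⊓ A) ⊑ (¬C ⊔ D)  ⇔  (((E ⊓ ∀r.D) ⊓ A) ⊓ (C ⊓ ¬D)) unsat w.r.t. T
   all branches close; clash {C, ¬C} at x₀
2. Hence ((E ⊓ ∀r.D) ⊓ A) ⊑ (¬C ⊔ D): entailed.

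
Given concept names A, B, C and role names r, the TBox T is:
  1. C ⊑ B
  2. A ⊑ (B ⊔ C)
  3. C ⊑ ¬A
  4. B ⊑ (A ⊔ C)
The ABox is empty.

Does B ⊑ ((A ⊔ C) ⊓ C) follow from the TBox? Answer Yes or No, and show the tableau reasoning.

1. B ⊑ ((A ⊔ C) ⊓ C)  ⇔  (B ⊓ ((¬A ⊓ ¬C) ⊔ ¬C)) unsat w.r.t. T
   apply at x₀: B⊑(A ⊔ C)
   open: L(x₀) ⊇ {A, B, ¬C}
2. Hence B ⊑ ((A ⊔ C) ⊓ C): not entailed.

No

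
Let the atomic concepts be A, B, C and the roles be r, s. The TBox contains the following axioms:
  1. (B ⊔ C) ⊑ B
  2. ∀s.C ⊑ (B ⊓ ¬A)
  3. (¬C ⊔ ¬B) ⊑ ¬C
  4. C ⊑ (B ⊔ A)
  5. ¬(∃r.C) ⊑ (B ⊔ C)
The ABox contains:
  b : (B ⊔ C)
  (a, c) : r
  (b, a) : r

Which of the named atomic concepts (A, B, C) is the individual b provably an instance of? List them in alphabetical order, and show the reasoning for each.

{B}

1. b : A?  L(b) = {(B ⊔ C)} ∪ {¬A}
   apply at b: (B ⊔ C)⊑B
   open: L(b) ⊇ {B, C, ¬A, ∃s.¬C} (+ ∃-successors) — b ∉ A possible
2. b : B?  L(b) = {(B ⊔ C)} ∪ {¬B}
   clash {C, ¬C} at b — b ∈ B
3. b : C?  L(b) = {(B ⊔ C)} ∪ {¬C}
   apply at b: (B ⊔ C)⊑B
   open: L(b) ⊇ {B, ¬C, ∃s.¬C} (+ ∃-successors) — b ∉ C possible
4. Entailed for b: {B}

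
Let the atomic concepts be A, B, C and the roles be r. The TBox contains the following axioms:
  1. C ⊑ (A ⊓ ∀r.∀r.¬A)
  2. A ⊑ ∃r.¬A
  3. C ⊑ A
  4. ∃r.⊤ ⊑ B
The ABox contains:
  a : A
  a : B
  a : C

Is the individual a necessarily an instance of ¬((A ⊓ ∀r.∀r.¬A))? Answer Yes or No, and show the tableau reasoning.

1. a : ¬((A ⊓ ∀r.∀r.¬A))?  L(a) = {A, B, C} ∪ {(A ⊓ ∀r.∀r.¬A)}
   apply at a: A⊑∃r.¬A
   open: L(a) ⊇ {A, B, C, ∀r.∀r.¬A, ∃r.¬A} (+ ∃-successors) — a ∉ ¬((A ⊓ ∀r.∀r.¬A)) possible
2. Hence a : ¬((A ⊓ ∀r.∀r.¬A)): not entailed.

No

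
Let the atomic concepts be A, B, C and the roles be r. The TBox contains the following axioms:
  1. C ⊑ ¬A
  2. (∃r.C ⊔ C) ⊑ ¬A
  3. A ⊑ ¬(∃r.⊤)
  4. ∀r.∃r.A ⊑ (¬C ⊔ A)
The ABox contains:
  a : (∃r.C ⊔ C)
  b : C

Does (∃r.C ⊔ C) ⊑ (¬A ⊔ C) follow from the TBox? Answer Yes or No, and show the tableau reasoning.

Yes

1. (∃r.C ⊔ C) ⊑ (¬A ⊔ C)  ⇔  ((∃r.C ⊔ C) ⊓ (A ⊓ ¬C)) unsat w.r.t. T
   all branches close; clash {C, ¬C} at x₀
2. Hence (∃r.C ⊔ C) ⊑ (¬A ⊔ C): entailed.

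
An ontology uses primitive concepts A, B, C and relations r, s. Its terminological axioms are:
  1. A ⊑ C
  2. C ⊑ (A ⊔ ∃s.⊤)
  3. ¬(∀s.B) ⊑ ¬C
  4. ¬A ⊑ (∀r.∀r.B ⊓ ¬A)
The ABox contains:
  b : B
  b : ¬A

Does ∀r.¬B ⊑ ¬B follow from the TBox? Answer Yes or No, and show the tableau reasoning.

1. ∀r.¬B ⊑ ¬B  ⇔  (∀r.¬B ⊓ B) unsat w.r.t. T
   open: L(x₀) ⊇ {B, ¬A, ¬C, ∀r.¬B, ∀r.∀r.B, …}
2. Hence ∀r.¬B ⊑ ¬B: not entailed.

No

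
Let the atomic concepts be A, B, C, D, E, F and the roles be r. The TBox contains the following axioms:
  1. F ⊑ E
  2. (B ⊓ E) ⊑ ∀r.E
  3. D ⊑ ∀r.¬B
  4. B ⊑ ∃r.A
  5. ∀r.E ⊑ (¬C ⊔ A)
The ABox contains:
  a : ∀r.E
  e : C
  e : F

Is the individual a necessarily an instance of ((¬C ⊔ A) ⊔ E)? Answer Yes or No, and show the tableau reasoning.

1. a : ((¬C ⊔ A) ⊔ E)?  L(a) = {∀r.E} ∪ {((C ⊓ ¬A) ⊓ ¬E)}
   clash {E, ¬E} at a — a ∈ ((¬C ⊔ A) ⊔ E)
2. Hence a : ((¬C ⊔ A) ⊔ E): entailed.

Yes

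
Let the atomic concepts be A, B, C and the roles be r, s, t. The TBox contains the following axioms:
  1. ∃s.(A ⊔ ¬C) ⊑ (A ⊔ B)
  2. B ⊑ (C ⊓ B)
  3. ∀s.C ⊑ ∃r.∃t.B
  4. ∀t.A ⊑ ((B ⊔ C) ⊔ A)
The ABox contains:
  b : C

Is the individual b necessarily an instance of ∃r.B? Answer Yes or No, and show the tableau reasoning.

1. b : ∃r.B?  L(b) = {C} ∪ {∀r.¬B}
   open: L(b) ⊇ {A, C, ¬B, ∀r.¬B, ∃s.¬C, …} (+ ∃-successors) — b ∉ ∃r.B possible
2. Hence b : ∃r.B: not entailed.

No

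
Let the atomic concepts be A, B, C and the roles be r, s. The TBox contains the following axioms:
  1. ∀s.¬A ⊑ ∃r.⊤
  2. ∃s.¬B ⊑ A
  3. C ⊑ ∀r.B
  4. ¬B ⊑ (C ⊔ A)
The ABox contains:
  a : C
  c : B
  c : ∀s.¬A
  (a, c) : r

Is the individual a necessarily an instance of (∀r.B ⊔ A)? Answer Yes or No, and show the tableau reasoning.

1. a : (∀r.B ⊔ A)?  L(a) = {C} ∪ {(∃r.¬B ⊓ ¬A)}
   clash {A, ¬A} at a — a ∈ (∀r.B ⊔ A)
2. Hence a : (∀r.B ⊔ A): entailed.

Yes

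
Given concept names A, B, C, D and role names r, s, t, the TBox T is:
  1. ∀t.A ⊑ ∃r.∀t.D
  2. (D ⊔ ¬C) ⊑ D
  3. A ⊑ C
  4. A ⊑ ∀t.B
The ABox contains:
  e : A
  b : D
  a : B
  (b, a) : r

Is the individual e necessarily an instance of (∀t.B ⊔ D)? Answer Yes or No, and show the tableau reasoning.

Yes

1. e : (∀t.B ⊔ D)?  L(e) = {A} ∪ {(∃t.¬B ⊓ ¬D)}
   clash {D, ¬D} at e — e ∈ (∀t.B ⊔ D)
2. Hence e : (∀t.B ⊔ D): entailed.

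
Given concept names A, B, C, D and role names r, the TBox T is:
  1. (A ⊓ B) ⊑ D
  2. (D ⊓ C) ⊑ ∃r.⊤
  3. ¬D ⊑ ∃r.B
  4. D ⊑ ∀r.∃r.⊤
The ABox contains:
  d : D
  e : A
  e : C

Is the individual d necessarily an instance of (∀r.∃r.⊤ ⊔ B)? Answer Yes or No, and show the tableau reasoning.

Yes

1. d : (∀r.∃r.⊤ ⊔ B)?  L(d) = {D} ∪ {(∃r.∀r.⊥ ⊓ ¬B)}
   clash ⊥ at an ∃-successor — d ∈ (∀r.∃r.⊤ ⊔ B)
2. Hence d : (∀r.∃r.⊤ ⊔ B): entailed.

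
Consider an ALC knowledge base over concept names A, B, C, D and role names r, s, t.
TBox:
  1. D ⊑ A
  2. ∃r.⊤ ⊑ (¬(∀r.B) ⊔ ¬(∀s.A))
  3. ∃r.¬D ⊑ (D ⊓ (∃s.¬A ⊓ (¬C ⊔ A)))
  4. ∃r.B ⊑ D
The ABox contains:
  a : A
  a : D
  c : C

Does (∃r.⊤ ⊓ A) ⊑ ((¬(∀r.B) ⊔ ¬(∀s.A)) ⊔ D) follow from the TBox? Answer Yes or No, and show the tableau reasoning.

Yes

1. (∃r.⊤ ⊓ A) ⊑ ((¬(∀r.B) ⊔ ¬(∀s.A)) ⊔ D)  ⇔  ((∃r.⊤ ⊓ A) ⊓ ((∀r.B ⊓ ∀s.A) ⊓ ¬D)) unsat w.r.t. T
   all branches close; clash {D, ¬D} at x₀
2. Hence (∃r.⊤ ⊓ A) ⊑ ((¬(∀r.B) ⊔ ¬(∀s.A)) ⊔ D): entailed.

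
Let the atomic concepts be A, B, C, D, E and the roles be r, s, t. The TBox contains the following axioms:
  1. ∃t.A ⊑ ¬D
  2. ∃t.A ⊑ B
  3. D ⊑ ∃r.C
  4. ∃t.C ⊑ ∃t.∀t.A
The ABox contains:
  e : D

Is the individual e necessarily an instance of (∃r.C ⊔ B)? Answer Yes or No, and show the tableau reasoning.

1. e : (∃r.C ⊔ B)?  L(e) = {D} ∪ {(∀r.¬C ⊓ ¬B)}
   clash {B, ¬B} at e — e ∈ (∃r.C ⊔ B)
2. Hence e : (∃r.C ⊔ B): entailed.

Yes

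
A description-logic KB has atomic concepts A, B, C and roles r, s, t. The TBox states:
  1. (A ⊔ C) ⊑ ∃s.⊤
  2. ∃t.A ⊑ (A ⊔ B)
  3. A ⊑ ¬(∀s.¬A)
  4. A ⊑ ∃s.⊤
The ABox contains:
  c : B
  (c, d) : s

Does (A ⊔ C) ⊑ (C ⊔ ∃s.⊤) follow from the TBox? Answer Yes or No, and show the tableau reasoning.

Yes

1. (A ⊔ C) ⊑ (C ⊔ ∃s.⊤)  ⇔  ((A ⊔ C) ⊓ (¬C ⊓ ∀s.⊥)) unsat w.r.t. T
   all branches close; clash {C, ¬C} at x₀
2. Hence (A ⊔ C) ⊑ (C ⊔ ∃s.⊤): entailed.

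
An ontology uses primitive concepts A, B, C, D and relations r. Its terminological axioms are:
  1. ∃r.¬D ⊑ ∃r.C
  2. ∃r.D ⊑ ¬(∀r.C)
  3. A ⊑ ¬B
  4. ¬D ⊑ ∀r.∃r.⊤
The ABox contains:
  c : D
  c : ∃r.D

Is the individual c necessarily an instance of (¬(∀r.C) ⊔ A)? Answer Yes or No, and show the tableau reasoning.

1. c : (¬(∀r.C) ⊔ A)?  L(c) = {D, ∃r.D} ∪ {(∀r.C ⊓ ¬A)}
   clash {C, ¬C} at an ∃-successor — c ∈ (¬(∀r.C) ⊔ A)
2. Hence c : (¬(∀r.C) ⊔ A): entailed.

Yes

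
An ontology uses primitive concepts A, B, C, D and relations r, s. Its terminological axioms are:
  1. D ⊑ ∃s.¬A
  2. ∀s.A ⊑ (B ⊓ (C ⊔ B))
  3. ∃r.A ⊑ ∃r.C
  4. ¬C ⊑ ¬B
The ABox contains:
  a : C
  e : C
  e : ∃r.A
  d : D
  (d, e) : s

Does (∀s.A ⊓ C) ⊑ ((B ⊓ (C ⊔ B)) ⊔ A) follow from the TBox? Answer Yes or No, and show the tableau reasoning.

Yes

1. (∀s.A ⊓ C) ⊑ ((B ⊓ (C ⊔ B)) ⊔ A)  ⇔  ((∀s.A ⊓ C) ⊓ ((¬B ⊔ (¬C ⊓ ¬B)) ⊓ ¬A)) unsat w.r.t. T
   all branches close; clash {C, ¬C} at x₀
2. Hence (∀s.A ⊓ C) ⊑ ((B ⊓ (C ⊔ B)) ⊔ A): entailed.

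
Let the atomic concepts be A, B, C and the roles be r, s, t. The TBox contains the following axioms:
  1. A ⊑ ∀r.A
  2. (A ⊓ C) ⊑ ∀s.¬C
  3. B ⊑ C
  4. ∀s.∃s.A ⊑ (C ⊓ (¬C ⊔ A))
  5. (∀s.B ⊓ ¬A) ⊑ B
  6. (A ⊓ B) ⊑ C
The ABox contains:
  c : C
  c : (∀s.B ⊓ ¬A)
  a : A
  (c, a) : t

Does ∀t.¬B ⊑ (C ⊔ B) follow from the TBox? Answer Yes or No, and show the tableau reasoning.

No

1. ∀t.¬B ⊑ (C ⊔ B)  ⇔  (∀t.¬B ⊓ (¬C ⊓ ¬B)) unsat w.r.t. T
   open: L(x₀) ⊇ {¬A, ¬B, ¬C, ∀t.¬B, ∃s.¬B, …} (+ ∃-successors)
2. Hence ∀t.¬B ⊑ (C ⊔ B): not entailed.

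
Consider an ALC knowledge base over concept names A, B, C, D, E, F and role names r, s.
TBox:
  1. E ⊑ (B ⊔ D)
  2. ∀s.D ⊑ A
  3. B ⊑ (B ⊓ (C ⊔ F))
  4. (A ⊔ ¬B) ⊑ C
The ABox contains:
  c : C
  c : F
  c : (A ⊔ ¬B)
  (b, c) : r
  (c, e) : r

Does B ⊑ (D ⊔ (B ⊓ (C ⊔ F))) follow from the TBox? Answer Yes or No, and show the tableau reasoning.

Yes

1. B ⊑ (D ⊔ (B ⊓ (C ⊔ F)))  ⇔  (B ⊓ (¬D ⊓ (¬B ⊔ (¬C ⊓ ¬F)))) unsat w.r.t. T
   all branches close; clash {C, ¬C} at x₀
2. Hence B ⊑ (D ⊔ (B ⊓ (C ⊔ F))): entailed.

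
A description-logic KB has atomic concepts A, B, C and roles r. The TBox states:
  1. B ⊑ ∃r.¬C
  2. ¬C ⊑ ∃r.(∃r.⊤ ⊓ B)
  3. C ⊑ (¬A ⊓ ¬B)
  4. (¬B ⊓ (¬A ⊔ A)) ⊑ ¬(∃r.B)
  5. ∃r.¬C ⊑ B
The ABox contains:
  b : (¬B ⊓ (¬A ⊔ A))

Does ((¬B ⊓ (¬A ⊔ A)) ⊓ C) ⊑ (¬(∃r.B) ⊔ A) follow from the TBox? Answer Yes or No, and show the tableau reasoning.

1. ((¬B ⊓ (¬A ⊔ A)) ⊓ C) ⊑ (¬(∃r.B) ⊔ A)  ⇔  (((¬B ⊓ (¬A ⊔ A)) ⊓ C) ⊓ (∃r.B ⊓ ¬A)) unsat w.r.t. T
   all branches close; clash {B, ¬B} at x₀
2. Hence ((¬B ⊓ (¬A ⊔ A)) ⊓ C) ⊑ (¬(∃r.B) ⊔ A): entailed.

Yes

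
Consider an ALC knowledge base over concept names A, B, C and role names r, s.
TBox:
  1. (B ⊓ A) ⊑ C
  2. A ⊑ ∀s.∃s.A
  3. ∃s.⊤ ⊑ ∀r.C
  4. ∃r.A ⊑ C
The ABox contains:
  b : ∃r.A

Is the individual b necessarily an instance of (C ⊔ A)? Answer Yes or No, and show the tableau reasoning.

1. b : (C ⊔ A)?  L(b) = {∃r.A} ∪ {(¬C ⊓ ¬A)}
   clash {C, ¬C} at b — b ∈ (C ⊔ A)
2. Hence b : (C ⊔ A): entailed.

Yes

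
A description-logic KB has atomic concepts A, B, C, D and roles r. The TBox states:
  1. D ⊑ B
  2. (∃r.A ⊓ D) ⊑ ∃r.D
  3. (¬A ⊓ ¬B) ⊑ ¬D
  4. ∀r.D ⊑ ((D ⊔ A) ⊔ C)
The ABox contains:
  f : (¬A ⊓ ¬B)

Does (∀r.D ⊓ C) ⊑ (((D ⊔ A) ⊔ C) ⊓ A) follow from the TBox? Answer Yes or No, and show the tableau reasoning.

No

1. (∀r.D ⊓ C) ⊑ (((D ⊔ A) ⊔ C) ⊓ A)  ⇔  ((∀r.D ⊓ C) ⊓ (((¬D ⊓ ¬A) ⊓ ¬C) ⊔ ¬A)) unsat w.r.t. T
   apply at x₀: ∀r.D⊑((D ⊔ A) ⊔ C)
   open: L(x₀) ⊇ {B, C, ¬A, ∀r.D, ∀r.¬A}
2. Hence (∀r.D ⊓ C) ⊑ (((D ⊔ A) ⊔ C) ⊓ A): not entailed.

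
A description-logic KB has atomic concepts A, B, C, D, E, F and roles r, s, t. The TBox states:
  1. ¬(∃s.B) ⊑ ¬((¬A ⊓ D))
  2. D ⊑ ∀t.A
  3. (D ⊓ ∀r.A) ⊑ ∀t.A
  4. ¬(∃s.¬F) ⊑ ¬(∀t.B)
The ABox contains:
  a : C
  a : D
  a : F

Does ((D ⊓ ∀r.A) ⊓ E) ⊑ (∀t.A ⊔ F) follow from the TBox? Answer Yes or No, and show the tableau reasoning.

1. ((D ⊓ ∀r.A) ⊓ E) ⊑ (∀t.A ⊔ F)  ⇔  (((D ⊓ ∀r.A) ⊓ E) ⊓ (∃t.¬A ⊓ ¬F)) unsat w.r.t. T
   all branches close; clash {D, ¬D} at x₀
2. Hence ((D ⊓ ∀r.A) ⊓ E) ⊑ (∀t.A ⊔ F): entailed.

Yes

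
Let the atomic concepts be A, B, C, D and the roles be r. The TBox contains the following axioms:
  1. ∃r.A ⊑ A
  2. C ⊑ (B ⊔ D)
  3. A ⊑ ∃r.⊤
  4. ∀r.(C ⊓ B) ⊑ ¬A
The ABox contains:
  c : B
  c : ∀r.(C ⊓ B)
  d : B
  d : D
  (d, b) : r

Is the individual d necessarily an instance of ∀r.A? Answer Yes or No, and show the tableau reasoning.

1. d : ∀r.A?  L(d) = {B, D} ∪ {∃r.¬A}
   open: L(d) ⊇ {B, D, ¬A, ¬C, ∀r.¬A, …} (+ ∃-successors) — d ∉ ∀r.A possible
2. Hence d : ∀r.A: not entailed.

No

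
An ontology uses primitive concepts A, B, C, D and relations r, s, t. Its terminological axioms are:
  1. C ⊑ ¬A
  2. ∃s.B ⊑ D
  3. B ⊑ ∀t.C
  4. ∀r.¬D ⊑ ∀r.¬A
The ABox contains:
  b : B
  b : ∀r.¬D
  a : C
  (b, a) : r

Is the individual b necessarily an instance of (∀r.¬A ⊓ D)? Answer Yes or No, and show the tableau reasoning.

No

1. b : (∀r.¬A ⊓ D)?  L(b) = {B, ∀r.¬D} ∪ {(∃r.A ⊔ ¬D)}
   apply at b: B⊑∀t.C; ∀r.¬D⊑∀r.¬A
   open: L(b) ⊇ {B, ¬C, ¬D, ∀r.¬A, ∀r.¬D, …} — b ∉ (∀r.¬A ⊓ D) possible
2. Hence b : (∀r.¬A ⊓ D): not entailed.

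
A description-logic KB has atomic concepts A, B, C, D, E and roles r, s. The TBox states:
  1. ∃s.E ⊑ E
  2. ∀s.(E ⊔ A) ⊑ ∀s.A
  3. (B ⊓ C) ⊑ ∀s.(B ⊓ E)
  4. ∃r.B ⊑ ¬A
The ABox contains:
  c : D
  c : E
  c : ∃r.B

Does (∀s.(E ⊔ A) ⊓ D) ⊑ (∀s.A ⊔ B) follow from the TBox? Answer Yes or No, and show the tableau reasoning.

1. (∀s.(E ⊔ A) ⊓ D) ⊑ (∀s.A ⊔ B)  ⇔  ((∀s.(E ⊔ A) ⊓ D) ⊓ (∃s.¬A ⊓ ¬B)) unsat w.r.t. T
   all branches close; clash {A, ¬A} at an ∃-successor
2. Hence (∀s.(E ⊔ A) ⊓ D) ⊑ (∀s.A ⊔ B): entailed.

Yes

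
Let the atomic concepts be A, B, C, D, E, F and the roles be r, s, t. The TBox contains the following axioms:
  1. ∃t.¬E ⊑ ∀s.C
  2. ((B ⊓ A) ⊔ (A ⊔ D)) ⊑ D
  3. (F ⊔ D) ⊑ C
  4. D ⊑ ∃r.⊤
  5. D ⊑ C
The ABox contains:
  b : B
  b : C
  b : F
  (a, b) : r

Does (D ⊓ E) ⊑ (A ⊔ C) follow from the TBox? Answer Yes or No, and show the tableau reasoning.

Yes

1. (D ⊓ E) ⊑ (A ⊔ C)  ⇔  ((D ⊓ E) ⊓ (¬A ⊓ ¬C)) unsat w.r.t. T
   all branches close; clash {C, ¬C} at x₀
2. Hence (D ⊓ E) ⊑ (A ⊔ C): entailed.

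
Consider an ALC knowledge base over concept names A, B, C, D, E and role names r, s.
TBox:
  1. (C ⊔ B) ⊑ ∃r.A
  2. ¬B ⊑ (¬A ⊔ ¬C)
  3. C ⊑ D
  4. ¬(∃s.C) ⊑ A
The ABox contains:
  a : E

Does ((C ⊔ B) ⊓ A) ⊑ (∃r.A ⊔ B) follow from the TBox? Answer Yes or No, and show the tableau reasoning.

1. ((C ⊔ B) ⊓ A) ⊑ (∃r.A ⊔ B)  ⇔  (((C ⊔ B) ⊓ A) ⊓ (∀r.¬A ⊓ ¬B)) unsat w.r.t. T
   all branches close; clash {B, ¬B} at x₀
2. Hence ((C ⊔ B) ⊓ A) ⊑ (∃r.A ⊔ B): entailed.

Yes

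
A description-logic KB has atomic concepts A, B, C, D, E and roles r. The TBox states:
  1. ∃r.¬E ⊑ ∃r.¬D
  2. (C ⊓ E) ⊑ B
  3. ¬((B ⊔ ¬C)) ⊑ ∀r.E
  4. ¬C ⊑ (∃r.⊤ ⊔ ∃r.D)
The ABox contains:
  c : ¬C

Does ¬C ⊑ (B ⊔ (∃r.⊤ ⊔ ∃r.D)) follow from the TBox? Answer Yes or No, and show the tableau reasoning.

Yes

1. ¬C ⊑ (B ⊔ (∃r.⊤ ⊔ ∃r.D))  ⇔  (¬C ⊓ (¬B ⊓ (∀r.⊥ ⊓ ∀r.¬D))) unsat w.r.t. T
   all branches close; clash {B, ¬B} at x₀
2. Hence ¬C ⊑ (B ⊔ (∃r.⊤ ⊔ ∃r.D)): entailed.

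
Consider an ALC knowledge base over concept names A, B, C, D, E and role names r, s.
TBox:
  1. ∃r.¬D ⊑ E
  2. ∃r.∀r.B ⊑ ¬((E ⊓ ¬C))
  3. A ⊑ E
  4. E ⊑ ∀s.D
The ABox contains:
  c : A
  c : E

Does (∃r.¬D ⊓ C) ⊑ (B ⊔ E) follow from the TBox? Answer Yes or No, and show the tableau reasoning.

1. (∃r.¬D ⊓ C) ⊑ (B ⊔ E)  ⇔  ((∃r.¬D ⊓ C) ⊓ (¬B ⊓ ¬E)) unsat w.r.t. T
   all branches close; clash {E, ¬E} at x₀
2. Hence (∃r.¬D ⊓ C) ⊑ (B ⊔ E): entailed.

Yes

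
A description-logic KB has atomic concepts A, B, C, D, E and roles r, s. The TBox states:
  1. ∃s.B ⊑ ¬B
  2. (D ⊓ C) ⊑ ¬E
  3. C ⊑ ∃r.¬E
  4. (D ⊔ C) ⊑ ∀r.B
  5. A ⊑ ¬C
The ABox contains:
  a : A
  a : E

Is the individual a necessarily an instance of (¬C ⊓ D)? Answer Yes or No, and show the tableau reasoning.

1. a : (¬C ⊓ D)?  L(a) = {A, E} ∪ {(C ⊔ ¬D)}
   apply at a: A⊑¬C
   open: L(a) ⊇ {A, E, ¬C, ¬D, ∀s.¬B} — a ∉ (¬C ⊓ D) possible
2. Hence a : (¬C ⊓ D): not entailed.

No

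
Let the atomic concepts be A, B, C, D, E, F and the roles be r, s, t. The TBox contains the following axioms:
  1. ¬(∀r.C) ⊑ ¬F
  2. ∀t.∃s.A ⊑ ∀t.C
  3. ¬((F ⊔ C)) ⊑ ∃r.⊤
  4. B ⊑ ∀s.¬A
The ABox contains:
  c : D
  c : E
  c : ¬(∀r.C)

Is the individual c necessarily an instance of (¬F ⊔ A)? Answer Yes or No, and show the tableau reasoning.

Yes

1. c : (¬F ⊔ A)?  L(c) = {D, E, ¬(∀r.C)} ∪ {(F ⊓ ¬A)}
   clash {F, ¬F} at c — c ∈ (¬F ⊔ A)
2. Hence c : (¬F ⊔ A): entailed.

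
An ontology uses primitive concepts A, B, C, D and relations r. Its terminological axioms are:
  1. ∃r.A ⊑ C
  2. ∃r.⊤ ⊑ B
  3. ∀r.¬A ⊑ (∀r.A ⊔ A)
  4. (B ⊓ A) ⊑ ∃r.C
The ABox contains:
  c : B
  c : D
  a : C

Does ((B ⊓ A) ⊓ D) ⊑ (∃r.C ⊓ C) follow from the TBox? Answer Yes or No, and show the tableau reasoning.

No

1. ((B ⊓ A) ⊓ D) ⊑ (∃r.C ⊓ C)  ⇔  (((B ⊓ A) ⊓ D) ⊓ (∀r.¬C ⊔ ¬C)) unsat w.r.t. T
   apply at x₀: (B ⊓ A)⊑∃r.C
   open: L(x₀) ⊇ {A, B, D, ¬C, ∀r.¬A, …} (+ ∃-successors)
2. Hence ((B ⊓ A) ⊓ D) ⊑ (∃r.C ⊓ C): not entailed.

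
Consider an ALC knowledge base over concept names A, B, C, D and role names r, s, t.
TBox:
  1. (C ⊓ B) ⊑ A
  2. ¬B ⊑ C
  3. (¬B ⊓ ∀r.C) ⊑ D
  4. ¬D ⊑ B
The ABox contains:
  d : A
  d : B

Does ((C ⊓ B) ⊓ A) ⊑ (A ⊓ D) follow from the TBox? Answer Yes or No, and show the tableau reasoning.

No

1. ((C ⊓ B) ⊓ A) ⊑ (A ⊓ D)  ⇔  (((C ⊓ B) ⊓ A) ⊓ (¬A ⊔ ¬D)) unsat w.r.t. T
   open: L(x₀) ⊇ {A, B, C, ¬D}
2. Hence ((C ⊓ B) ⊓ A) ⊑ (A ⊓ D): not entailed.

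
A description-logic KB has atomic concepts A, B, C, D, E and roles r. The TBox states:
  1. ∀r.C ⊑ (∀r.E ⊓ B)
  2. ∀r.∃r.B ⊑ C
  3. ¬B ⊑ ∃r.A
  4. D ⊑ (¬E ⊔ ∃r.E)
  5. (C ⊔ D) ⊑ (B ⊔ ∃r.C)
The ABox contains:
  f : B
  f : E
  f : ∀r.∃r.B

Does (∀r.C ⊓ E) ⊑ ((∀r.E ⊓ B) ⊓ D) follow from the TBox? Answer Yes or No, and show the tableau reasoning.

1. (∀r.C ⊓ E) ⊑ ((∀r.E ⊓ B) ⊓ D)  ⇔  ((∀r.C ⊓ E) ⊓ ((∃r.¬E ⊔ ¬B) ⊔ ¬D)) unsat w.r.t. T
   apply at x₀: ∀r.C⊑(∀r.E ⊓ B)
   open: L(x₀) ⊇ {B, E, ¬C, ¬D, ∀r.C, …} (+ ∃-successors)
2. Hence (∀r.C ⊓ E) ⊑ ((∀r.E ⊓ B) ⊓ D): not entailed.

No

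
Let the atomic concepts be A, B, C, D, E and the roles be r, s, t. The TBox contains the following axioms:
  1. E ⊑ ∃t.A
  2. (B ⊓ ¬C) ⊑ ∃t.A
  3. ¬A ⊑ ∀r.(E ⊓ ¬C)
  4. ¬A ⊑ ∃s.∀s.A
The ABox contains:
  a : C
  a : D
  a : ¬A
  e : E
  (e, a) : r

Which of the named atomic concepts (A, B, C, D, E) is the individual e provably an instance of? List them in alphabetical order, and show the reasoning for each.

1. e : A?  L(e) = {E} ∪ {¬A}
   clash {C, ¬C} at a — e ∈ A
2. e : B?  L(e) = {E} ∪ {¬B}
   apply at e: E⊑∃t.A
   open: L(e) ⊇ {A, E, ¬B, ∃t.A} (+ ∃-successors) — e ∉ B possible
3. e : C?  L(e) = {E} ∪ {¬C}
   apply at e: E⊑∃t.A
   open: L(e) ⊇ {A, E, ¬C, ∃t.A} (+ ∃-successors) — e ∉ C possible
4. e : D?  L(e) = {E} ∪ {¬D}
   apply at e: E⊑∃t.A
   open: L(e) ⊇ {A, E, ¬D, ∃t.A} (+ ∃-successors) — e ∉ D possible
5. e : E?  L(e) = {E} ∪ {¬E}
   clash {E, ¬E} at e — e ∈ E
6. Entailed for e: {A, E}

{A, E}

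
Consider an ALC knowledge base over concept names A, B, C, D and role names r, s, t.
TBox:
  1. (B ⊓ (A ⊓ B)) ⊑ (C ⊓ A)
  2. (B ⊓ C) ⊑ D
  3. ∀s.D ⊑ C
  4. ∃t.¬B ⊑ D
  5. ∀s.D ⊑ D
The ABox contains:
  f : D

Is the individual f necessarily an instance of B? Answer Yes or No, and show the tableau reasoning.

1. f : B?  L(f) = {D} ∪ {¬B}
   open: L(f) ⊇ {D, ¬B, ∃s.¬D} (+ ∃-successors) — f ∉ B possible
2. Hence f : B: not entailed.

No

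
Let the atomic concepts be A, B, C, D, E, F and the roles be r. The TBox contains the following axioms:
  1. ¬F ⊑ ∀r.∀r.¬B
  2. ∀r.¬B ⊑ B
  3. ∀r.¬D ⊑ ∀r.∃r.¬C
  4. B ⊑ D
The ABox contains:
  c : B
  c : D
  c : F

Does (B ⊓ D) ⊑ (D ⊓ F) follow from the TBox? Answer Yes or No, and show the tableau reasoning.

1. (B ⊓ D) ⊑ (D ⊓ F)  ⇔  ((B ⊓ D) ⊓ (¬D ⊔ ¬F)) unsat w.r.t. T
   open: L(x₀) ⊇ {B, D, ¬F, ∀r.∀r.¬B, ∃r.D} (+ ∃-successors)
2. Hence (B ⊓ D) ⊑ (D ⊓ F): not entailed.

No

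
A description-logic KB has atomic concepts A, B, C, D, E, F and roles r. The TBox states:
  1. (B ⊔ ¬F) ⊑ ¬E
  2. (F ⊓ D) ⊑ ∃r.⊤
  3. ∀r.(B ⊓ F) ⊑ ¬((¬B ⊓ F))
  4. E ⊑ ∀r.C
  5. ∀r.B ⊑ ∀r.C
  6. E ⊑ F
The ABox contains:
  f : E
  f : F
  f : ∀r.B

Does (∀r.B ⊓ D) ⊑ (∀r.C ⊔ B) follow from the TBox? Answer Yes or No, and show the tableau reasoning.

1. (∀r.B ⊓ D) ⊑ (∀r.C ⊔ B)  ⇔  ((∀r.B ⊓ D) ⊓ (∃r.¬C ⊓ ¬B)) unsat w.r.t. T
   all branches close; clash {F, ¬F} at x₀
2. Hence (∀r.B ⊓ D) ⊑ (∀r.C ⊔ B): entailed.

Yes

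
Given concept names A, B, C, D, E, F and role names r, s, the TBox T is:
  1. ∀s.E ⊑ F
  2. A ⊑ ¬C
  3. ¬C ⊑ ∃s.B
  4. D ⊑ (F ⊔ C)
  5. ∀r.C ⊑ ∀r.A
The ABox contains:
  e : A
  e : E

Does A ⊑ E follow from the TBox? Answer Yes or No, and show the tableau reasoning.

1. A ⊑ E  ⇔  (A ⊓ ¬E) unsat w.r.t. T
   apply at x₀: A⊑¬C
   open: L(x₀) ⊇ {A, ¬C, ¬D, ¬E, ∃r.¬C, …} (+ ∃-successors)
2. Hence A ⊑ E: not entailed.

No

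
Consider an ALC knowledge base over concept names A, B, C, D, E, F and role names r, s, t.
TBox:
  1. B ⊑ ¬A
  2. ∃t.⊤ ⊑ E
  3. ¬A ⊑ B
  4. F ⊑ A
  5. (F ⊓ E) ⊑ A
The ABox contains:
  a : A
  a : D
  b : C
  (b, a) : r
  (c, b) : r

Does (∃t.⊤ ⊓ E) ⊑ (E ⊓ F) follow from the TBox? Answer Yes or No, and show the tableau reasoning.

No

1. (∃t.⊤ ⊓ E) ⊑ (E ⊓ F)  ⇔  ((∃t.⊤ ⊓ E) ⊓ (¬E ⊔ ¬F)) unsat w.r.t. T
   open: L(x₀) ⊇ {A, E, ¬B, ¬F, ∃t.⊤} (+ ∃-successors)
2. Hence (∃t.⊤ ⊓ E) ⊑ (E ⊓ F): not entailed.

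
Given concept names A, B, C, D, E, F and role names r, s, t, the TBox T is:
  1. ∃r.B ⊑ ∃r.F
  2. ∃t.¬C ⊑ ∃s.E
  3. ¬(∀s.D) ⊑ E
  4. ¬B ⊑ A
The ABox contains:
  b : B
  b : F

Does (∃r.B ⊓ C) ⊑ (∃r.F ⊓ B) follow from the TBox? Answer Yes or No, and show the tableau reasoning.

1. (∃r.B ⊓ C) ⊑ (∃r.F ⊓ B)  ⇔  ((∃r.B ⊓ C) ⊓ (∀r.¬F ⊔ ¬B)) unsat w.r.t. T
   apply at x₀: ∃r.B⊑∃r.F
   open: L(x₀) ⊇ {A, C, ¬B, ∀s.D, ∀t.C, …} (+ ∃-successors)
2. Hence (∃r.B ⊓ C) ⊑ (∃r.F ⊓ B): not entailed.

No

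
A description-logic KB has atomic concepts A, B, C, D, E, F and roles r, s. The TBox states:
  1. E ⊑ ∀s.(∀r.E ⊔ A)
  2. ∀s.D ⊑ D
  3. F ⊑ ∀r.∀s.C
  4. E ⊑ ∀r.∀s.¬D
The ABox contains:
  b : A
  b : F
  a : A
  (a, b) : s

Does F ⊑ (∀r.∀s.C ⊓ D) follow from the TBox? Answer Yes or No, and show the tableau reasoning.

No

1. F ⊑ (∀r.∀s.C ⊓ D)  ⇔  (F ⊓ (∃r.∃s.¬C ⊔ ¬D)) unsat w.r.t. T
   apply at x₀: F⊑∀r.∀s.C
   open: L(x₀) ⊇ {F, ¬D, ¬E, ∀r.∀s.C, ∃s.¬D} (+ ∃-successors)
2. Hence F ⊑ (∀r.∀s.C ⊓ D): not entailed.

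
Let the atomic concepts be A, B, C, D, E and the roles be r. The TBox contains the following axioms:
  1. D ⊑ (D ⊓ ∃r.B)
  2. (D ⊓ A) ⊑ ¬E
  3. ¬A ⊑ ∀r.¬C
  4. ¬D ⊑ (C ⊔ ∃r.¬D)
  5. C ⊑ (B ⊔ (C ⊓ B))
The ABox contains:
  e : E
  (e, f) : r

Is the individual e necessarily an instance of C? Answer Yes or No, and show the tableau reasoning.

1. e : C?  L(e) = {E} ∪ {¬C}
   open: L(e) ⊇ {A, E, ¬C, ¬D, ∃r.¬D} (+ ∃-successors) — e ∉ C possible
2. Hence e : C: not entailed.

No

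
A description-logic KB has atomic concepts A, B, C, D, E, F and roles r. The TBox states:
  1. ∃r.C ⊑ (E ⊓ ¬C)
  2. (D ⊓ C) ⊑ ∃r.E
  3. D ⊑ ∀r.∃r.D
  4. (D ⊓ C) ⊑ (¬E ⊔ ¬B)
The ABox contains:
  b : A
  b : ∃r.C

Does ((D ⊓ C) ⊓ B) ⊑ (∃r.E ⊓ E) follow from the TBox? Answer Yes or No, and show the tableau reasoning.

1. ((D ⊓ C) ⊓ B) ⊑ (∃r.E ⊓ E)  ⇔  (((D ⊓ C) ⊓ B) ⊓ (∀r.¬E ⊔ ¬E)) unsat w.r.t. T
   apply at x₀: (D ⊓ C)⊑∃r.E; D⊑∀r.∃r.D; (D ⊓ C)⊑(¬E ⊔ ¬B)
   open: L(x₀) ⊇ {B, C, D, ¬E, ∀r.¬C, …} (+ ∃-successors)
2. Hence ((D ⊓ C) ⊓ B) ⊑ (∃r.E ⊓ E): not entailed.

No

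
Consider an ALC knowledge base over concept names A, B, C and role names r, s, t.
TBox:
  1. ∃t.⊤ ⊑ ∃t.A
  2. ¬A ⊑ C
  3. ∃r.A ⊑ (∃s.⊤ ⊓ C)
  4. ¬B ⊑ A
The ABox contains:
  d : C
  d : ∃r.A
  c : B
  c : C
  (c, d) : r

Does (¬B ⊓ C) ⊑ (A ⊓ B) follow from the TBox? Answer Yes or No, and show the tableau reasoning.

No

1. (¬B ⊓ C) ⊑ (A ⊓ B)  ⇔  ((¬B ⊓ C) ⊓ (¬A ⊔ ¬B)) unsat w.r.t. T
   apply at x₀: ¬B⊑A
   open: L(x₀) ⊇ {A, C, ¬B, ∀r.¬A, ∀t.⊥}
2. Hence (¬B ⊓ C) ⊑ (A ⊓ B): not entailed.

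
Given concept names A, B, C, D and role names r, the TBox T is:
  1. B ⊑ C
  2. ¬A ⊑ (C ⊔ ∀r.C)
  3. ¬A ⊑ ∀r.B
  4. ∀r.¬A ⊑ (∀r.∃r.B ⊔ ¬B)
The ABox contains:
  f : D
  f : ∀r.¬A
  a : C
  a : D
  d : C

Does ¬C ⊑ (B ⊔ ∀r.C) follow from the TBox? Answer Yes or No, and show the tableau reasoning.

No

1. ¬C ⊑ (B ⊔ ∀r.C)  ⇔  (¬C ⊓ (¬B ⊓ ∃r.¬C)) unsat w.r.t. T
   open: L(x₀) ⊇ {A, ¬B, ¬C, ∃r.A, ∃r.¬C} (+ ∃-successors)
2. Hence ¬C ⊑ (B ⊔ ∀r.C): not entailed.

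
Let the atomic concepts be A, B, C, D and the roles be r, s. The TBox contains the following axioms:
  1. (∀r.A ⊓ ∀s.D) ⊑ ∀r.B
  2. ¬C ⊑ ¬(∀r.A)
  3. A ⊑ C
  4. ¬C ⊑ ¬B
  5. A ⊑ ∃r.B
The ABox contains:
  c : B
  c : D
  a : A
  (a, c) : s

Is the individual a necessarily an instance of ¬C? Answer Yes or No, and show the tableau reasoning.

No

1. a : ¬C?  L(a) = {A} ∪ {C}
   apply at a: A⊑∃r.B
   open: L(a) ⊇ {A, C, ∃r.B, ∃r.¬A} (+ ∃-successors) — a ∉ ¬C possible
2. Hence a : ¬C: not entailed.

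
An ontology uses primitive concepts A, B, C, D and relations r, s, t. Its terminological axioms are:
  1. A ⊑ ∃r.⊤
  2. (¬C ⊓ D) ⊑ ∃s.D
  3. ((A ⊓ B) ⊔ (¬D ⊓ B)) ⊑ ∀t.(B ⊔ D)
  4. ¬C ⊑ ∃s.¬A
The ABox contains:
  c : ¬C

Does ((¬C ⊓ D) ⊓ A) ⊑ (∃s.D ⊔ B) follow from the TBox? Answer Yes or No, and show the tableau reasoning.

1. ((¬C ⊓ D) ⊓ A) ⊑ (∃s.D ⊔ B)  ⇔  (((¬C ⊓ D) ⊓ A) ⊓ (∀s.¬D ⊓ ¬B)) unsat w.r.t. T
   all branches close; clash {D, ¬D} at an ∃-successor
2. Hence ((¬C ⊓ D) ⊓ A) ⊑ (∃s.D ⊔ B): entailed.

Yes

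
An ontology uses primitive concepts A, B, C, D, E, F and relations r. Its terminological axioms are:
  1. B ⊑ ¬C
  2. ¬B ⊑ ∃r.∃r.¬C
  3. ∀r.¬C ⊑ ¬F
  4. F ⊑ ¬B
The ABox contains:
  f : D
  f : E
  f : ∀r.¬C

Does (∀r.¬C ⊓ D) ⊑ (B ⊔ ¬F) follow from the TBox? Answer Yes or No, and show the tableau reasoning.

Yes

1. (∀r.¬C ⊓ D) ⊑ (B ⊔ ¬F)  ⇔  ((∀r.¬C ⊓ D) ⊓ (¬B ⊓ F)) unsat w.r.t. T
   all branches close; clash {F, ¬F} at x₀
2. Hence (∀r.¬C ⊓ D) ⊑ (B ⊔ ¬F): entailed.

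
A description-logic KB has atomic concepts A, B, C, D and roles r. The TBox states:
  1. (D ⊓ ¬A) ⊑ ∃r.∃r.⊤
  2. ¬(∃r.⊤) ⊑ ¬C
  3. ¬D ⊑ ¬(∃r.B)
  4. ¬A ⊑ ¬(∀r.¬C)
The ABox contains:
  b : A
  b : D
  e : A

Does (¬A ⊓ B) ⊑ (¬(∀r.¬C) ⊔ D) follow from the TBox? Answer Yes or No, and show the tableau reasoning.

Yes

1. (¬A ⊓ B) ⊑ (¬(∀r.¬C) ⊔ D)  ⇔  ((¬A ⊓ B) ⊓ (∀r.¬C ⊓ ¬D)) unsat w.r.t. T
   all branches close; clash {C, ¬C} at an ∃-successor
2. Hence (¬A ⊓ B) ⊑ (¬(∀r.¬C) ⊔ D): entailed.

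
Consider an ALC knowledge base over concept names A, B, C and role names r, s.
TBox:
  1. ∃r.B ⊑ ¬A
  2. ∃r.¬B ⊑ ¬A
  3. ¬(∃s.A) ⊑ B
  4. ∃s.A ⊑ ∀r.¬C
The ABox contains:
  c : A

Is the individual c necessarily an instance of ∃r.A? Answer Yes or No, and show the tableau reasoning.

1. c : ∃r.A?  L(c) = {A} ∪ {∀r.¬A}
   open: L(c) ⊇ {A, ∀r.B, ∀r.¬A, ∀r.¬B, ∀r.¬C, …} (+ ∃-successors) — c ∉ ∃r.A possible
2. Hence c : ∃r.A: not entailed.

No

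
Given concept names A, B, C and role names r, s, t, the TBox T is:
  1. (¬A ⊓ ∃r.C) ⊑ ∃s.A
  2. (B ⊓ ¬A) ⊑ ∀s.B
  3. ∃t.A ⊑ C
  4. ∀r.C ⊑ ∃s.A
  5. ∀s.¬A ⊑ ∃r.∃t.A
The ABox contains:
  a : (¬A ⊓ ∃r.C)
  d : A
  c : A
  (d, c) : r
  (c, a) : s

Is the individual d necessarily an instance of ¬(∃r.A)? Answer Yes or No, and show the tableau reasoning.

1. d : ¬(∃r.A)?  L(d) = {A} ∪ {∃r.A}
   open: L(d) ⊇ {A, ∀t.¬A, ∃r.A, ∃r.¬C, ∃s.A} (+ ∃-successors) — d ∉ ¬(∃r.A) possible
2. Hence d : ¬(∃r.A): not entailed.

No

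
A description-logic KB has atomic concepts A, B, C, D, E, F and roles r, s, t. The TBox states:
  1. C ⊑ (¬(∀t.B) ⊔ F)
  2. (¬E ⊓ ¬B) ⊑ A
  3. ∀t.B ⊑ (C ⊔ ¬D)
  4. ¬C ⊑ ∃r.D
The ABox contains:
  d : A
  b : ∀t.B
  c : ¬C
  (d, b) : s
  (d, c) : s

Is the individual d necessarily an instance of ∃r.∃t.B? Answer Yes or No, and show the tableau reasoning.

No

1. d : ∃r.∃t.B?  L(d) = {A} ∪ {∀r.∀t.¬B}
   open: L(d) ⊇ {A, C, ∀r.∀t.¬B, ∃t.¬B} (+ ∃-successors) — d ∉ ∃r.∃t.B possible
2. Hence d : ∃r.∃t.B: not entailed.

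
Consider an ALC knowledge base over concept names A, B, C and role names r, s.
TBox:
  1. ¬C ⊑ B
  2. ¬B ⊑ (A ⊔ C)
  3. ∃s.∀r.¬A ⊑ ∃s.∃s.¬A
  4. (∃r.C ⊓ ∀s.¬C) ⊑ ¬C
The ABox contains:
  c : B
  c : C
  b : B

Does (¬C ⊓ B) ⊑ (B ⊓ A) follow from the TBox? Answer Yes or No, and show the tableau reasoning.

1. (¬C ⊓ B) ⊑ (B ⊓ A)  ⇔  ((¬C ⊓ B) ⊓ (¬B ⊔ ¬A)) unsat w.r.t. T
   open: L(x₀) ⊇ {B, ¬A, ¬C, ∀s.∃r.A}
2. Hence (¬C ⊓ B) ⊑ (B ⊓ A): not entailed.

No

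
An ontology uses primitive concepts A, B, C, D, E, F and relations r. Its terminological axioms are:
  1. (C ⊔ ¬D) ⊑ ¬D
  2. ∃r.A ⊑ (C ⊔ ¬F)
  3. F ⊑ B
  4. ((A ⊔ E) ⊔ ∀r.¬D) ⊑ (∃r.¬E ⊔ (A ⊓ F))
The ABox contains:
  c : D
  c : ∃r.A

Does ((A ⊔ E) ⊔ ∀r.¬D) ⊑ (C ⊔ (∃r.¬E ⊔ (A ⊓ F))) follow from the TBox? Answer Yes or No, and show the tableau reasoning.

1. ((A ⊔ E) ⊔ ∀r.¬D) ⊑ (C ⊔ (∃r.¬E ⊔ (A ⊓ F)))  ⇔  (((A ⊔ E) ⊔ ∀r.¬D) ⊓ (¬C ⊓ (∀r.E ⊓ (¬A ⊔ ¬F)))) unsat w.r.t. T
   all branches close; clash {F, ¬F} at x₀
2. Hence ((A ⊔ E) ⊔ ∀r.¬D) ⊑ (C ⊔ (∃r.¬E ⊔ (A ⊓ F))): entailed.

Yes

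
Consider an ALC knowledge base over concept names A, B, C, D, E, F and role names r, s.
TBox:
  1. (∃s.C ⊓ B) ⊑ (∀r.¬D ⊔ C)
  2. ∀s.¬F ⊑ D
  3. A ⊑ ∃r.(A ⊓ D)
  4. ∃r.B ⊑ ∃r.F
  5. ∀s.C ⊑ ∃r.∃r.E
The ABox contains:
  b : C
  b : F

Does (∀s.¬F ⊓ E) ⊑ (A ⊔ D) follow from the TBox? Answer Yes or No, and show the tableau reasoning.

Yes

1. (∀s.¬F ⊓ E) ⊑ (A ⊔ D)  ⇔  ((∀s.¬F ⊓ E) ⊓ (¬A ⊓ ¬D)) unsat w.r.t. T
   all branches close; clash {D, ¬D} at x₀
2. Hence (∀s.¬F ⊓ E) ⊑ (A ⊔ D): entailed.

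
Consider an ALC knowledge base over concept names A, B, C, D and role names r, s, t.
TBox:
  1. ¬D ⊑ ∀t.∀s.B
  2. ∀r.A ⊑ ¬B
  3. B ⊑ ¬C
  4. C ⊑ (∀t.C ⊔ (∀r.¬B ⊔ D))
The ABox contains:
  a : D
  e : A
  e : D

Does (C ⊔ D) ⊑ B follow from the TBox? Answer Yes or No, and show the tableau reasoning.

No

1. (C ⊔ D) ⊑ B  ⇔  ((C ⊔ D) ⊓ ¬B) unsat w.r.t. T
   open: L(x₀) ⊇ {C, D, ¬B, ∀t.C}
2. Hence (C ⊔ D) ⊑ B: not entailed.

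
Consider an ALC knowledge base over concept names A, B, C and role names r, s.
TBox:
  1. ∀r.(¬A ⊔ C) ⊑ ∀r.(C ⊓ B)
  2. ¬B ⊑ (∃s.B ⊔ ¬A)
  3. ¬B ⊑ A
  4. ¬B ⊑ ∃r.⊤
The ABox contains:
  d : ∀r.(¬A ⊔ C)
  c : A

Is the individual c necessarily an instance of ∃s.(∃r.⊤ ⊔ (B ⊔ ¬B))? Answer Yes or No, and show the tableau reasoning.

1. c : ∃s.(∃r.⊤ ⊔ (B ⊔ ¬B))?  L(c) = {A} ∪ {∀s.(∀r.⊥ ⊓ (¬B ⊓ B))}
   open: L(c) ⊇ {A, B, ∀s.(∀r.⊥ ⊓ (¬B ⊓ B)), ∃r.(A ⊓ ¬C)} (+ ∃-successors) — c ∉ ∃s.(∃r.⊤ ⊔ (B ⊔ ¬B)) possible
2. Hence c : ∃s.(∃r.⊤ ⊔ (B ⊔ ¬B)): not entailed.

No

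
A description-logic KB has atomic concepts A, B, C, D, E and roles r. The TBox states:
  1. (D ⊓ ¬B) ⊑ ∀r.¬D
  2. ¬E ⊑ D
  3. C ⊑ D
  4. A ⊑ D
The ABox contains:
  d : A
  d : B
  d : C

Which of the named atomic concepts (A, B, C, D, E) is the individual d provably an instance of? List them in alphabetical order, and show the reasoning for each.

{A, B, C, D}

1. d : A?  L(d) = {A, B, C} ∪ {¬A}
   clash {A, ¬A} at d — d ∈ A
2. d : B?  L(d) = {A, B, C} ∪ {¬B}
   clash {B, ¬B} at d — d ∈ B
3. d : C?  L(d) = {A, B, C} ∪ {¬C}
   clash {C, ¬C} at d — d ∈ C
4. d : D?  L(d) = {A, B, C} ∪ {¬D}
   clash {D, ¬D} at d — d ∈ D
5. d : E?  L(d) = {A, B, C} ∪ {¬E}
   apply at d: ¬E⊑D; C⊑D; A⊑D
   open: L(d) ⊇ {A, B, C, D, ¬E} — d ∉ E possible
6. Entailed for d: {A, B, C, D}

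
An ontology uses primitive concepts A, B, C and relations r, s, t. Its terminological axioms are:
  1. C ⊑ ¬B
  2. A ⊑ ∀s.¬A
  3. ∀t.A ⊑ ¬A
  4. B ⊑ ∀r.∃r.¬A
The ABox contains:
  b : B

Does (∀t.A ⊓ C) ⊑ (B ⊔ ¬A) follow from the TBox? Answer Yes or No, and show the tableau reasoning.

Yes

1. (∀t.A ⊓ C) ⊑ (B ⊔ ¬A)  ⇔  ((∀t.A ⊓ C) ⊓ (¬B ⊓ A)) unsat w.r.t. T
   all branches close; clash {A, ¬A} at x₀
2. Hence (∀t.A ⊓ C) ⊑ (B ⊔ ¬A): entailed.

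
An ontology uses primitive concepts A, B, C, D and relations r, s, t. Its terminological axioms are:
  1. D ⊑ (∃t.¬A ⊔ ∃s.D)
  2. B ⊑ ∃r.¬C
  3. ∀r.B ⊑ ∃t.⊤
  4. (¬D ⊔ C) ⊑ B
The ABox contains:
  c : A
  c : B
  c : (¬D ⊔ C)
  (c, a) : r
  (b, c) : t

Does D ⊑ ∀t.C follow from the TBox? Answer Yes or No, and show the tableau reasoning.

1. D ⊑ ∀t.C  ⇔  (D ⊓ ∃t.¬C) unsat w.r.t. T
   apply at x₀: D⊑(∃t.¬A ⊔ ∃s.D)
   open: L(x₀) ⊇ {D, ¬B, ¬C, ∃r.¬B, ∃t.¬A, …} (+ ∃-successors)
2. Hence D ⊑ ∀t.C: not entailed.

No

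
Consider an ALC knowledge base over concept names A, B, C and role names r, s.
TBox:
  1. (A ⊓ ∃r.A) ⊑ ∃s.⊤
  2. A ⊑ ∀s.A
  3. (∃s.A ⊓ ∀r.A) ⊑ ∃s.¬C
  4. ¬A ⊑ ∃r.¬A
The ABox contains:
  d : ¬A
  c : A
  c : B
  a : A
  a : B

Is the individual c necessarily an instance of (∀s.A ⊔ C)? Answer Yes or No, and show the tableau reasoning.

Yes

1. c : (∀s.A ⊔ C)?  L(c) = {A, B} ∪ {(∃s.¬A ⊓ ¬C)}
   clash {A, ¬A} at an ∃-successor — c ∈ (∀s.A ⊔ C)
2. Hence c : (∀s.A ⊔ C): entailed.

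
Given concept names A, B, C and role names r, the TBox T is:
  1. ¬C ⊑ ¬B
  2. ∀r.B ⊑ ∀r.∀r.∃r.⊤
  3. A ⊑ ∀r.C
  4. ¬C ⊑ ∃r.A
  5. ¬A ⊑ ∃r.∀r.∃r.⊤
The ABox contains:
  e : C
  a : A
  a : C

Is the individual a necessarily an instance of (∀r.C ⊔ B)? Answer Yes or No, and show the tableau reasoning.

Yes

1. a : (∀r.C ⊔ B)?  L(a) = {A, C} ∪ {(∃r.¬C ⊓ ¬B)}
   clash {C, ¬C} at an ∃-successor — a ∈ (∀r.C ⊔ B)
2. Hence a : (∀r.C ⊔ B): entailed.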